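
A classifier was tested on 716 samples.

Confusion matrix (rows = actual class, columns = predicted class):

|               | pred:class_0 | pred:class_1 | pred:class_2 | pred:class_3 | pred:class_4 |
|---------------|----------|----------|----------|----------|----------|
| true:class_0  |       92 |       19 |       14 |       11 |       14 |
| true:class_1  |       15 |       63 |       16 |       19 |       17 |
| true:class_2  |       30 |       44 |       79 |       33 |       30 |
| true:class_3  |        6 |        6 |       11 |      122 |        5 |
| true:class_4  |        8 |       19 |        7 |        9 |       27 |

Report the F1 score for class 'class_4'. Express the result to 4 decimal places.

0.3313

Take TP from the diagonal, FP from the rest of the 'class_4' prediction marginal, FN from the rest of the 'class_4' actual marginal.
F1 score = 2·TP/(2·TP+FP+FN).
class_4: TP=27, FP=14+17+30+5=66, FN=8+19+7+9=43 → 54/163 = 0.33129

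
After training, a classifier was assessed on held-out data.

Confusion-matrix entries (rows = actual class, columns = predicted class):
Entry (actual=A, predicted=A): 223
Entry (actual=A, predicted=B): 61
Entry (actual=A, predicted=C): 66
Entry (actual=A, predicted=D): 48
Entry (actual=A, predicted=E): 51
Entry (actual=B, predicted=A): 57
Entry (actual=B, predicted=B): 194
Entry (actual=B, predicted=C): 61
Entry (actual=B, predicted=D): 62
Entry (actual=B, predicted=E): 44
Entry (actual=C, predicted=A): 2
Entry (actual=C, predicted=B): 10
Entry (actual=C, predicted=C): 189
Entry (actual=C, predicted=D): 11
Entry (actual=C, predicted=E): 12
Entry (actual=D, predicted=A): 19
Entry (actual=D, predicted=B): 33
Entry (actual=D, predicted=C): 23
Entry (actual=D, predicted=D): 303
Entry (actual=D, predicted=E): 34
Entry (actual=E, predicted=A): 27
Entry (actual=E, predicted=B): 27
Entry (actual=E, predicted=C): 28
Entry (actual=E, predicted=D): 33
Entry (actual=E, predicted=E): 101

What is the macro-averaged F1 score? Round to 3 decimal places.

0.575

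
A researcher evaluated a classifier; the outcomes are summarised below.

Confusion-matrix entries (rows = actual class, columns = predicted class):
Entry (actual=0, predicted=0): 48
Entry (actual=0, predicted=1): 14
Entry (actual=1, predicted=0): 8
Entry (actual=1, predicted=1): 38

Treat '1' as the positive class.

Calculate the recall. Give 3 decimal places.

Recall = TP/(TP+FN) = 38/(38+8) = 38/46 = 0.826

0.826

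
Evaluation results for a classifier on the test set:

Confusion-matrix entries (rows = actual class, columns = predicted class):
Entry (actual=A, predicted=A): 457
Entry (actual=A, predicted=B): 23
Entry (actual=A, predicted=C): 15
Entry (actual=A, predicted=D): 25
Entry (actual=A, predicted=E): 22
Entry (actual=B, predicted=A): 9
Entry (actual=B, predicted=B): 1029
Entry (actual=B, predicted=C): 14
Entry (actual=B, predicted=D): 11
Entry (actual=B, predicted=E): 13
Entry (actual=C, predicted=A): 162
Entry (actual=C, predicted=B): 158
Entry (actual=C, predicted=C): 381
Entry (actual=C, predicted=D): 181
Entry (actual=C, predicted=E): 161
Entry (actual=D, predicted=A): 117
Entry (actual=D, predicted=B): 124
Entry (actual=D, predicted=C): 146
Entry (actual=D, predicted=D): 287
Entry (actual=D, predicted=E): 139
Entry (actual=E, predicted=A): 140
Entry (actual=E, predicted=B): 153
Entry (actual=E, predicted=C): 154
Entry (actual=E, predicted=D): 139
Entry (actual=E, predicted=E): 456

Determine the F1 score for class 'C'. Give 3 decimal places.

0.435

Treat 'C' as positive and all other classes as negative.
F1 score = 2·TP/(2·TP+FP+FN).
C: TP=381, FP=15+14+146+154=329, FN=162+158+181+161=662 → 762/1753 = 0.4347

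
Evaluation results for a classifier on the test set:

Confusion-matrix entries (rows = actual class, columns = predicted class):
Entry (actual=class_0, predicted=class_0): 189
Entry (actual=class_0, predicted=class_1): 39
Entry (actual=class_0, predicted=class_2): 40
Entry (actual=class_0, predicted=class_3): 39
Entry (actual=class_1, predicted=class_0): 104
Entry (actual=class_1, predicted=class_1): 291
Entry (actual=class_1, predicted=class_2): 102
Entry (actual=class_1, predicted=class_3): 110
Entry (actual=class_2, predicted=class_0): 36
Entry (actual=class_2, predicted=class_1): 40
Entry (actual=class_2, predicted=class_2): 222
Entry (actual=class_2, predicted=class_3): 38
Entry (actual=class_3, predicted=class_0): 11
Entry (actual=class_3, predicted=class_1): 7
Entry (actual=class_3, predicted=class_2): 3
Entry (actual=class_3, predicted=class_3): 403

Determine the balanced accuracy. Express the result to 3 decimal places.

Balanced accuracy = mean of per-class recall.
  class_0: recall = 189/307 = 0.6156
  class_1: recall = 291/607 = 0.4794
  class_2: recall = 222/336 = 0.6607
  class_3: recall = 403/424 = 0.9505
Mean = (0.6156 + 0.4794 + 0.6607 + 0.9505) / 4 = 0.677

0.677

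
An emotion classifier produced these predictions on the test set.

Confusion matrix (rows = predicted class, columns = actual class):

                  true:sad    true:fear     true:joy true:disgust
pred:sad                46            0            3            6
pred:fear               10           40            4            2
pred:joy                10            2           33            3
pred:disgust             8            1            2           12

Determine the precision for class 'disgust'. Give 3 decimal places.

0.522

One-vs-rest for 'disgust': TP = diagonal; FP = other classes predicted 'disgust'; FN = 'disgust' predicted as other.
precision = TP/(TP+FP).
disgust: TP=12, FP=8+1+2=11 → 12/23 = 0.5217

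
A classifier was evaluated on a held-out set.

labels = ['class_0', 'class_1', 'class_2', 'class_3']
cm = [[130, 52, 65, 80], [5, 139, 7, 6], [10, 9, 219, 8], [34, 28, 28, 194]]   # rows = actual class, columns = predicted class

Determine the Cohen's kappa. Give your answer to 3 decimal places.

0.565

Observed agreement pₒ = trace/N = 682/1014 = 0.6726
Expected agreement pₑ = Σ (rowᵢ·colᵢ)/N² = (327·179 + 157·228 + 246·319 + 284·288)/1014² = 0.2476
κ = (pₒ − pₑ)/(1 − pₑ) = (0.6726 − 0.2476)/(1 − 0.2476) = 0.565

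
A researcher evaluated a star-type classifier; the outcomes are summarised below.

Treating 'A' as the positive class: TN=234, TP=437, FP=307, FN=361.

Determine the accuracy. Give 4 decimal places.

0.5011

Accuracy = (TP+TN)/N = (437+234)/1339 = 0.5011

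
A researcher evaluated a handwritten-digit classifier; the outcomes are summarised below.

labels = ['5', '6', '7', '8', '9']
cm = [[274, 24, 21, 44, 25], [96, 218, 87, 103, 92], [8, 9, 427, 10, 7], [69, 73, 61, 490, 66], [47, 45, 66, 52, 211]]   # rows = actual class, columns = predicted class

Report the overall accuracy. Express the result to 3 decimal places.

Accuracy = trace / total = (274+218+427+490+211=1620) / 2625 = 1620/2625 = 0.617

0.617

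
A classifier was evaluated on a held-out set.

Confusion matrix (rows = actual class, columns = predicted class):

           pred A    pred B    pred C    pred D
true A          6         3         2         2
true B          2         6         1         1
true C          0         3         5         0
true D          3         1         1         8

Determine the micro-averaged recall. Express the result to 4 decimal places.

0.5682

Micro-averaging pools counts across classes: ΣTP=25, ΣFP=19, ΣFN=19.
Micro-recall = TP/(TP+FN) on pooled counts = 0.5682 (equals overall accuracy in single-label multiclass).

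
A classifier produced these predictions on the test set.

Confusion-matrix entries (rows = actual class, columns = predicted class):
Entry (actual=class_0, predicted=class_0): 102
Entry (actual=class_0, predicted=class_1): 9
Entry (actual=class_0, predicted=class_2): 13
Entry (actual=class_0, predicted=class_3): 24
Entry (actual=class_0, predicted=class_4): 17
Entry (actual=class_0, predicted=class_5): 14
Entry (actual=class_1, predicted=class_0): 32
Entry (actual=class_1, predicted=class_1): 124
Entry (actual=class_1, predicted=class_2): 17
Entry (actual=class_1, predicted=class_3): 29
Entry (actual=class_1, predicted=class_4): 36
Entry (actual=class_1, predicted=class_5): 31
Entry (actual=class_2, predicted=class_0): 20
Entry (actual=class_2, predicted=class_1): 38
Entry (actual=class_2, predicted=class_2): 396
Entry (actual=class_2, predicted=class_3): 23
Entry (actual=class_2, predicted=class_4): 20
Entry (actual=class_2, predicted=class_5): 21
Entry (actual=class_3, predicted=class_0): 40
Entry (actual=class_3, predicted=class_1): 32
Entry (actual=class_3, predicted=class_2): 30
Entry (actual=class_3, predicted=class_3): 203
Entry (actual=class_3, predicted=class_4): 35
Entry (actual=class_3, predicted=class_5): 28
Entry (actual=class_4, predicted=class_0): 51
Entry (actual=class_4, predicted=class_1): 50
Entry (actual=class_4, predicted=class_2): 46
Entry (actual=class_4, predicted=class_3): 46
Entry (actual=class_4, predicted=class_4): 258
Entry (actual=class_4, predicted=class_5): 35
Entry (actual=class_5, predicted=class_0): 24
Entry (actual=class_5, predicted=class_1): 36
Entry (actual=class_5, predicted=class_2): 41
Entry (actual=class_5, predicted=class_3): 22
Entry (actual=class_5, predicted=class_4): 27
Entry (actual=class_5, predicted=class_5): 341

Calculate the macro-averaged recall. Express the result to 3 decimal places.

Per-class recall (TP/(TP+FN)):
  class_0: TP=102, FN=9+13+24+17+14=77 → 102/179 = 0.5698
  class_1: TP=124, FN=32+17+29+36+31=145 → 124/269 = 0.4610
  class_2: TP=396, FN=20+38+23+20+21=122 → 396/518 = 0.7645
  class_3: TP=203, FN=40+32+30+35+28=165 → 203/368 = 0.5516
  class_4: TP=258, FN=51+50+46+46+35=228 → 258/486 = 0.5309
  class_5: TP=341, FN=24+36+41+22+27=150 → 341/491 = 0.6945
Macro-recall = mean = (0.5698 + 0.4610 + 0.7645 + 0.5516 + 0.5309 + 0.6945) / 6 = 0.595

0.595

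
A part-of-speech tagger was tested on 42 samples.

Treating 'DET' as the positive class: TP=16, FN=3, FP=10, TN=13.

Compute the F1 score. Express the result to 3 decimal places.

0.711

Precision = TP/(TP+FP) = 16/26 = 0.6154
Recall = TP/(TP+FN) = 16/19 = 0.8421
F1 = 2·TP/(2·TP+FP+FN) = 32/45 = 0.711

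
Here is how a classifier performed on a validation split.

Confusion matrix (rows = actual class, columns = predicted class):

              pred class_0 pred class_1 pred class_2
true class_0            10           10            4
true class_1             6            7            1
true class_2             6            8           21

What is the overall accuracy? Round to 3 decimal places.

0.521

Accuracy = trace / total = (10+7+21=38) / 73 = 38/73 = 0.521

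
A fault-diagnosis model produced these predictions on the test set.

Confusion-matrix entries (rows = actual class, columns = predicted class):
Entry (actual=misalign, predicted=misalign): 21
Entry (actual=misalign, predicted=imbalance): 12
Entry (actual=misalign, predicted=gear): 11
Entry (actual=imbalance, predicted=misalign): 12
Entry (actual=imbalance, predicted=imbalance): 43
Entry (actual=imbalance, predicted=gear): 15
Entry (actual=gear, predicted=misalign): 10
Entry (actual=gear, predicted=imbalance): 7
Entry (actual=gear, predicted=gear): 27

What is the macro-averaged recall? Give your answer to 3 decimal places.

Per-class recall (TP/(TP+FN)):
  misalign: TP=21, FN=12+11=23 → 21/44 = 0.4773
  imbalance: TP=43, FN=12+15=27 → 43/70 = 0.6143
  gear: TP=27, FN=10+7=17 → 27/44 = 0.6136
Macro-recall = mean = (0.4773 + 0.6143 + 0.6136) / 3 = 0.568

0.568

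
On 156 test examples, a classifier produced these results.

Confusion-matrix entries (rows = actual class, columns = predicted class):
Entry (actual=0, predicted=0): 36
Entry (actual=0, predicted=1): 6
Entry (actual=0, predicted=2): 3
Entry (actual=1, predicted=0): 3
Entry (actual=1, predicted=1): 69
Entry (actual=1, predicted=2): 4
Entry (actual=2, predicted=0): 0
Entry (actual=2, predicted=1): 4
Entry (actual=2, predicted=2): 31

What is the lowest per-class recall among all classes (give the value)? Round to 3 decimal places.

0.800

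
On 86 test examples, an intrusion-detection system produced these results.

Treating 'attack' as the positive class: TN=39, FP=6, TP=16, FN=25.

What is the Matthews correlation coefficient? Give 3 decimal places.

0.294

MCC = (TP·TN − FP·FN) / √((TP+FP)(TP+FN)(TN+FP)(TN+FN))
Numerator = 16·39 − 6·25 = 474
Denominator = √(22·41·45·64) = √2597760 = 1611.7568
MCC = 474 / 1611.7568 = 0.294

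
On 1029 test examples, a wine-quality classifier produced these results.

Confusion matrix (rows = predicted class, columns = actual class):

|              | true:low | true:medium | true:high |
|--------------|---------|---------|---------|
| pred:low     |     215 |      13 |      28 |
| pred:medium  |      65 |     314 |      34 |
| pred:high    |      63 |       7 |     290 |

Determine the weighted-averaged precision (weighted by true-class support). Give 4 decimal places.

Per-class precision (TP/(TP+FP)):
  low: TP=215, FP=13+28=41 → 215/256 = 0.83984
  medium: TP=314, FP=65+34=99 → 314/413 = 0.76029
  high: TP=290, FP=63+7=70 → 290/360 = 0.80556
Weighted-precision = Σ (supportᵢ/N)·precisionᵢ with N=1029: (343/1029)·0.83984 + (334/1029)·0.76029 + (352/1029)·0.80556 = 0.8023

0.8023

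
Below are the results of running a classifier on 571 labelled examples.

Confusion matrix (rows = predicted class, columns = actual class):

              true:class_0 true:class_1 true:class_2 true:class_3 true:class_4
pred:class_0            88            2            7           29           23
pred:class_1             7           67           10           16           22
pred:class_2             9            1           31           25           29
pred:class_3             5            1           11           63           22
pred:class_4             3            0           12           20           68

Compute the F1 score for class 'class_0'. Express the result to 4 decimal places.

0.6743

Treat 'class_0' as positive and all other classes as negative.
F1 score = 2·TP/(2·TP+FP+FN).
class_0: TP=88, FP=2+7+29+23=61, FN=7+9+5+3=24 → 176/261 = 0.67433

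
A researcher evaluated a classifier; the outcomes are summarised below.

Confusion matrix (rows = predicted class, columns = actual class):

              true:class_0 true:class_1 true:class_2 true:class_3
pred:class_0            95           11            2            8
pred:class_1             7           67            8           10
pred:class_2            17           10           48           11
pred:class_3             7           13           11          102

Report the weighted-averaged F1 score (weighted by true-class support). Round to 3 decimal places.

0.733

Per-class F1 score (2·TP/(2·TP+FP+FN)):
  class_0: TP=95, FP=11+2+8=21, FN=7+17+7=31 → 190/242 = 0.7851
  class_1: TP=67, FP=7+8+10=25, FN=11+10+13=34 → 134/193 = 0.6943
  class_2: TP=48, FP=17+10+11=38, FN=2+8+11=21 → 96/155 = 0.6194
  class_3: TP=102, FP=7+13+11=31, FN=8+10+11=29 → 204/264 = 0.7727
Weighted-F1 score = Σ (supportᵢ/N)·F1 scoreᵢ with N=427: (126/427)·0.7851 + (101/427)·0.6943 + (69/427)·0.6194 + (131/427)·0.7727 = 0.733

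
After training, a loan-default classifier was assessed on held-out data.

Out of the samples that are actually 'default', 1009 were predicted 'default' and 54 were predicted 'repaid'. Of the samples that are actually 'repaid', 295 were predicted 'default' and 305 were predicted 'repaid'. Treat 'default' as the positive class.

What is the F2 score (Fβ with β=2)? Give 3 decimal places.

Fβ = (1+β²)·TP / ((1+β²)·TP + β²·FN + FP), with β²=4
= 5·1009 / (5·1009 + 4·54 + 295) = 0.908

0.908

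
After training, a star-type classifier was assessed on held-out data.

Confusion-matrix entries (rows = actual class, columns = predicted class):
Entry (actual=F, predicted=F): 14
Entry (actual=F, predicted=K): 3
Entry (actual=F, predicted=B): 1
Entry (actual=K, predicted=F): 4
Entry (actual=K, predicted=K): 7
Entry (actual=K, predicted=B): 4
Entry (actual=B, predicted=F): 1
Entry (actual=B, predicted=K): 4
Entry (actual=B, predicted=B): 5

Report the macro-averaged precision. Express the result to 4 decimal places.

Per-class precision (TP/(TP+FP)):
  F: TP=14, FP=4+1=5 → 14/19 = 0.73684
  K: TP=7, FP=3+4=7 → 7/14 = 0.50000
  B: TP=5, FP=1+4=5 → 5/10 = 0.50000
Macro-precision = mean = (0.73684 + 0.50000 + 0.50000) / 3 = 0.5789

0.5789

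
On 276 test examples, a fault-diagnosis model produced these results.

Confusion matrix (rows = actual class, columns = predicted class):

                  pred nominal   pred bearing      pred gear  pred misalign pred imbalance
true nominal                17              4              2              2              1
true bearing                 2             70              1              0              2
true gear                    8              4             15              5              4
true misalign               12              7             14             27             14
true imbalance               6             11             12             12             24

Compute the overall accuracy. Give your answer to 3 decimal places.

0.554

Accuracy = trace / total = (17+70+15+27+24=153) / 276 = 153/276 = 0.554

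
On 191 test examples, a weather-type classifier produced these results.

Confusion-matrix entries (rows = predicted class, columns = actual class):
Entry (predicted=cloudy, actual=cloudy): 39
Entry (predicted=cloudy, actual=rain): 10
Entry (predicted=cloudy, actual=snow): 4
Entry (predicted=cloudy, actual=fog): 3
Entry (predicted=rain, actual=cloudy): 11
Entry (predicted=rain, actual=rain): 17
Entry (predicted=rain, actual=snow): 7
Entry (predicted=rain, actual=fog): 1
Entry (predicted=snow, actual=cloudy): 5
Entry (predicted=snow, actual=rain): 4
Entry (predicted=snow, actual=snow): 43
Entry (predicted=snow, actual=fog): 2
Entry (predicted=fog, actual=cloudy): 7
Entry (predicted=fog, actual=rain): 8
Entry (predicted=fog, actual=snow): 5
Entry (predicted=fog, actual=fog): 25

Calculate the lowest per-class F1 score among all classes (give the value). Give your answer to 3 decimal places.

Per-class F1 score (2·TP/(2·TP+FP+FN)):
  cloudy: TP=39, FP=10+4+3=17, FN=11+5+7=23 → 78/118 = 0.6610
  rain: TP=17, FP=11+7+1=19, FN=10+4+8=22 → 34/75 = 0.4533
  snow: TP=43, FP=5+4+2=11, FN=4+7+5=16 → 86/113 = 0.7611
  fog: TP=25, FP=7+8+5=20, FN=3+1+2=6 → 50/76 = 0.6579
Lowest is class 'rain' with F1 score = 0.453.

0.453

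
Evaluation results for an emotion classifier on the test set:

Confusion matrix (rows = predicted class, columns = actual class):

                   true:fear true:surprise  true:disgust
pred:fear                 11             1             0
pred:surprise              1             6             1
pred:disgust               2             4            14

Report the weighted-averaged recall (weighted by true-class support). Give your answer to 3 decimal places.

0.775

Per-class recall (TP/(TP+FN)):
  fear: TP=11, FN=1+2=3 → 11/14 = 0.7857
  surprise: TP=6, FN=1+4=5 → 6/11 = 0.5455
  disgust: TP=14, FN=0+1=1 → 14/15 = 0.9333
Weighted-recall = Σ (supportᵢ/N)·recallᵢ with N=40: (14/40)·0.7857 + (11/40)·0.5455 + (15/40)·0.9333 = 0.775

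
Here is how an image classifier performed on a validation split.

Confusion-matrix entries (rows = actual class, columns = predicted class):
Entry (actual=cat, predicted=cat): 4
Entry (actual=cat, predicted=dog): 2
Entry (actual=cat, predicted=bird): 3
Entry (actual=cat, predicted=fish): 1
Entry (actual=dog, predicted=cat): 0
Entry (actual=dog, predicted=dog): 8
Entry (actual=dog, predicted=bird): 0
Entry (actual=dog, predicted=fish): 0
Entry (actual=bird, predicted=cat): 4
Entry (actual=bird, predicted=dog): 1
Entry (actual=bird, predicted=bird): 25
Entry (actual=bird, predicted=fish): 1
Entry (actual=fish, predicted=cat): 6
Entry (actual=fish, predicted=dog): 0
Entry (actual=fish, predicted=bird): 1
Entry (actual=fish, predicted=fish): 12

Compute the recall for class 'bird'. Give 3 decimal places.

0.806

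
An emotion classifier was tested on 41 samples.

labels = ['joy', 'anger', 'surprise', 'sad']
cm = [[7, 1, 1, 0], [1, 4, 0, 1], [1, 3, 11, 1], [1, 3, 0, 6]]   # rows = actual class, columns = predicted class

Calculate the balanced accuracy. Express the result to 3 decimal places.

Balanced accuracy = mean of per-class recall.
  joy: recall = 7/9 = 0.7778
  anger: recall = 4/6 = 0.6667
  surprise: recall = 11/16 = 0.6875
  sad: recall = 6/10 = 0.6000
Mean = (0.7778 + 0.6667 + 0.6875 + 0.6000) / 4 = 0.683

0.683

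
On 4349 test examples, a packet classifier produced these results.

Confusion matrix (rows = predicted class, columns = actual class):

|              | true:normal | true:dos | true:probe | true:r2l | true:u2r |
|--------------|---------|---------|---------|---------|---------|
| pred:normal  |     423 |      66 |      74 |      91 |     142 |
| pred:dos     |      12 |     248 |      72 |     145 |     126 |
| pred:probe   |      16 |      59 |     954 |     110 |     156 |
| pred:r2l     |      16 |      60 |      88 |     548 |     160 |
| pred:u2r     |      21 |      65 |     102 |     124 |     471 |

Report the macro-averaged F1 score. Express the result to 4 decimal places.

Per-class F1 score (2·TP/(2·TP+FP+FN)):
  normal: TP=423, FP=66+74+91+142=373, FN=12+16+16+21=65 → 846/1284 = 0.65888
  dos: TP=248, FP=12+72+145+126=355, FN=66+59+60+65=250 → 496/1101 = 0.45050
  probe: TP=954, FP=16+59+110+156=341, FN=74+72+88+102=336 → 1908/2585 = 0.73810
  r2l: TP=548, FP=16+60+88+160=324, FN=91+145+110+124=470 → 1096/1890 = 0.57989
  u2r: TP=471, FP=21+65+102+124=312, FN=142+126+156+160=584 → 942/1838 = 0.51251
Macro-F1 score = mean = (0.65888 + 0.45050 + 0.73810 + 0.57989 + 0.51251) / 5 = 0.5880

0.5880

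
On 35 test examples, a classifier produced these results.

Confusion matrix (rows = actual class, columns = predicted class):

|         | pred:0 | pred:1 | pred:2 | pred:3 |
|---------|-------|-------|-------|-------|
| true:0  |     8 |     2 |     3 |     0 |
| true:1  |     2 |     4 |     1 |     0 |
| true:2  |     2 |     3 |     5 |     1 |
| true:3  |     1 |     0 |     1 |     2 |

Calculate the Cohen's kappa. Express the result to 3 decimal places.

0.357

Observed agreement pₒ = trace/N = 19/35 = 0.5429
Expected agreement pₑ = Σ (rowᵢ·colᵢ)/N² = (13·13 + 7·9 + 11·10 + 4·3)/35² = 0.2890
κ = (pₒ − pₑ)/(1 − pₑ) = (0.5429 − 0.2890)/(1 − 0.2890) = 0.357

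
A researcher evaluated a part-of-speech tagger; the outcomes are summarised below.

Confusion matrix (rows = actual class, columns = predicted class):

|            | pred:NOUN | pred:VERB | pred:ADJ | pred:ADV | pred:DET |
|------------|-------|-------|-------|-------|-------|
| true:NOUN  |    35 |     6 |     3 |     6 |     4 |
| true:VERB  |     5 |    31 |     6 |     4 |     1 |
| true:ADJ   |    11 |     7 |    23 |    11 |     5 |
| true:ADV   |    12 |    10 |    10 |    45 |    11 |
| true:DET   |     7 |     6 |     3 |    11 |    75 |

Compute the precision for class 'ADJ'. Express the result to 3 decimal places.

0.511

One-vs-rest for 'ADJ': TP = diagonal; FP = other classes predicted 'ADJ'; FN = 'ADJ' predicted as other.
precision = TP/(TP+FP).
ADJ: TP=23, FP=3+6+10+3=22 → 23/45 = 0.5111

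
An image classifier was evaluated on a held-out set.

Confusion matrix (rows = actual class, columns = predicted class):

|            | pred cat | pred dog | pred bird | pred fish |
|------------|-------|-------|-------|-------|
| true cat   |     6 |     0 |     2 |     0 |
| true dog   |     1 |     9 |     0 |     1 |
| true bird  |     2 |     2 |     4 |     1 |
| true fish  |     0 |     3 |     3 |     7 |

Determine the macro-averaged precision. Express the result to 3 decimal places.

Per-class precision (TP/(TP+FP)):
  cat: TP=6, FP=1+2+0=3 → 6/9 = 0.6667
  dog: TP=9, FP=0+2+3=5 → 9/14 = 0.6429
  bird: TP=4, FP=2+0+3=5 → 4/9 = 0.4444
  fish: TP=7, FP=0+1+1=2 → 7/9 = 0.7778
Macro-precision = mean = (0.6667 + 0.6429 + 0.4444 + 0.7778) / 4 = 0.633

0.633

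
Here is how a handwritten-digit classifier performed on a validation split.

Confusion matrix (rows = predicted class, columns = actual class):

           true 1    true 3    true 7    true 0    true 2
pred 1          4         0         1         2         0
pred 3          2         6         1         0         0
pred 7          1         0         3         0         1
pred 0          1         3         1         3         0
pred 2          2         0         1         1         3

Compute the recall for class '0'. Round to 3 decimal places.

0.500

One-vs-rest for '0': TP = diagonal; FP = other classes predicted '0'; FN = '0' predicted as other.
recall = TP/(TP+FN).
0: TP=3, FN=2+0+0+1=3 → 3/6 = 0.5000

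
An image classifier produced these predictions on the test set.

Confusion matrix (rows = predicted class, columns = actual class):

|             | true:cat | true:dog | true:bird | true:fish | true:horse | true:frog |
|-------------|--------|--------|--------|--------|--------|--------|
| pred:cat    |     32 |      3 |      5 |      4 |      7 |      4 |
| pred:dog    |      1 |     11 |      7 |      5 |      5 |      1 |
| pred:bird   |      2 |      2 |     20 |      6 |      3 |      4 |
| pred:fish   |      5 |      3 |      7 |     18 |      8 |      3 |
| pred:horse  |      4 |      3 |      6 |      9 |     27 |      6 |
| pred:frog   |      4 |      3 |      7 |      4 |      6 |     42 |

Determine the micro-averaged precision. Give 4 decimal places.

Micro-averaging pools counts across classes: ΣTP=150, ΣFP=137, ΣFN=137.
Micro-precision = TP/(TP+FP) on pooled counts = 0.5226 (equals overall accuracy in single-label multiclass).

0.5226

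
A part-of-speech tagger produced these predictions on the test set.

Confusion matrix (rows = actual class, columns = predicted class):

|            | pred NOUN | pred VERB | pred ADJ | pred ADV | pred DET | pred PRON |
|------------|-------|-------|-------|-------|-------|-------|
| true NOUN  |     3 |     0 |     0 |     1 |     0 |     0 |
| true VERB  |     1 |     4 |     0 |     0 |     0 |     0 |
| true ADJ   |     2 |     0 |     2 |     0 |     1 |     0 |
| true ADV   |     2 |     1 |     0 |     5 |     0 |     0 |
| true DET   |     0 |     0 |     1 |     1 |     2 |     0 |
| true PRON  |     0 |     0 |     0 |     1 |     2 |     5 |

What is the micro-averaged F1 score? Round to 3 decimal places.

0.618

Micro-averaging pools counts across classes: ΣTP=21, ΣFP=13, ΣFN=13.
Micro-F1 score = 2·TP/(2·TP+FP+FN) on pooled counts = 0.618 (equals overall accuracy in single-label multiclass).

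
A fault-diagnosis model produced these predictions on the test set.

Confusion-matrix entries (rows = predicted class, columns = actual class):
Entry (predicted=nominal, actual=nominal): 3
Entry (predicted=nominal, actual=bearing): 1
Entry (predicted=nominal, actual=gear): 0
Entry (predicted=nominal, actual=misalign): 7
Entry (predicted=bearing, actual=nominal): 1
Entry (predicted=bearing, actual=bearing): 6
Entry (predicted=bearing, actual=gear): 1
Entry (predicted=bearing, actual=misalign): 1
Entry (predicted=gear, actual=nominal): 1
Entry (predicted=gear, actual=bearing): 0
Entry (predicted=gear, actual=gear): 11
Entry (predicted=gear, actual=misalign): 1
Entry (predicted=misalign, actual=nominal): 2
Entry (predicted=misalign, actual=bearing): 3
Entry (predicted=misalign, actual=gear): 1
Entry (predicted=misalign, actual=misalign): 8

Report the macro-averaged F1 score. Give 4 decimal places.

0.5818

Per-class F1 score (2·TP/(2·TP+FP+FN)):
  nominal: TP=3, FP=1+0+7=8, FN=1+1+2=4 → 6/18 = 0.33333
  bearing: TP=6, FP=1+1+1=3, FN=1+0+3=4 → 12/19 = 0.63158
  gear: TP=11, FP=1+0+1=2, FN=0+1+1=2 → 22/26 = 0.84615
  misalign: TP=8, FP=2+3+1=6, FN=7+1+1=9 → 16/31 = 0.51613
Macro-F1 score = mean = (0.33333 + 0.63158 + 0.84615 + 0.51613) / 4 = 0.5818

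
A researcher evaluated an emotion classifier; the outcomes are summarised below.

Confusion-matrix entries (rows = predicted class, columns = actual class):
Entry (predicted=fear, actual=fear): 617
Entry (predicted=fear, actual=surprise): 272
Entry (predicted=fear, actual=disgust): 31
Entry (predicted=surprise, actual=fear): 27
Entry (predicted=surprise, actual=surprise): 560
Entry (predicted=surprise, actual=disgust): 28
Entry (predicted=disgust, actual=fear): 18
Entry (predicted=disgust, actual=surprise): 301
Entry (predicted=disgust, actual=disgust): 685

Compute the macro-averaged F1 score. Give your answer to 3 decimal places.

0.735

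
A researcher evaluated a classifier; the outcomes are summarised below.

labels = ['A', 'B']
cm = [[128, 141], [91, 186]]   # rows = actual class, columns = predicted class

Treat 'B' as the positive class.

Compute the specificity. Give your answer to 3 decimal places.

0.476

Specificity = TN/(TN+FP) = 128/(128+141) = 0.476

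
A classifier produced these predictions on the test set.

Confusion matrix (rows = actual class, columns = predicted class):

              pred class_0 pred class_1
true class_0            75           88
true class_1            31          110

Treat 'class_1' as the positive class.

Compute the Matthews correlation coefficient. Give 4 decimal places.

MCC = (TP·TN − FP·FN) / √((TP+FP)(TP+FN)(TN+FP)(TN+FN))
Numerator = 110·75 − 88·31 = 5522
Denominator = √(198·141·163·106) = √482367204 = 21962.8596
MCC = 5522 / 21962.8596 = 0.2514

0.2514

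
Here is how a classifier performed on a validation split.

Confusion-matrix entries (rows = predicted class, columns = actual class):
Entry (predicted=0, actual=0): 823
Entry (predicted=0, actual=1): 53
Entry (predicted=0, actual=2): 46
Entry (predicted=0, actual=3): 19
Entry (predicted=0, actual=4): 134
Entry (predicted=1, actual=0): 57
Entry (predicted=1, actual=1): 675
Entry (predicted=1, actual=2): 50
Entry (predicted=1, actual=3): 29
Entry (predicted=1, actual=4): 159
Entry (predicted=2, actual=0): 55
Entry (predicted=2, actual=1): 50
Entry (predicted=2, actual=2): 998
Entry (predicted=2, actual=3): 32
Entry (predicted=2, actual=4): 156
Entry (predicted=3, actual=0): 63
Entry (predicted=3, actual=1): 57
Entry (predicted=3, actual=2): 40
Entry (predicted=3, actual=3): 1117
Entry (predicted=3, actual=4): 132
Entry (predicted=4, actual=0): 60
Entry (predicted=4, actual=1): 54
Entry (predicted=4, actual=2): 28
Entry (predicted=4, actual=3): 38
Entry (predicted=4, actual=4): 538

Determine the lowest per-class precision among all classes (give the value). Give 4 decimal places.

0.6959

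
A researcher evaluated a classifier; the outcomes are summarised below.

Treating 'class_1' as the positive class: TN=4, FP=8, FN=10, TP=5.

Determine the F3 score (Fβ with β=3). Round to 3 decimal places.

0.338

Fβ = (1+β²)·TP / ((1+β²)·TP + β²·FN + FP), with β²=9
= 10·5 / (10·5 + 9·10 + 8) = 0.338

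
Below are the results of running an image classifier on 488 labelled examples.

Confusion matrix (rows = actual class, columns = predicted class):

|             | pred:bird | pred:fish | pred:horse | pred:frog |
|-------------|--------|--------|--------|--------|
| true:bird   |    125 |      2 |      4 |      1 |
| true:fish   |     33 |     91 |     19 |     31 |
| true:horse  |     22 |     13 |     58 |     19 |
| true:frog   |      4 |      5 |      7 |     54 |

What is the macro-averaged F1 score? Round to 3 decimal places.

0.657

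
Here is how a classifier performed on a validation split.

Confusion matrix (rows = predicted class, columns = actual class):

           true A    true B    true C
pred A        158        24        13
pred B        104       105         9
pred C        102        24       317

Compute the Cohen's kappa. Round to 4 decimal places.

Observed agreement pₒ = trace/N = 580/856 = 0.67757
Expected agreement pₑ = Σ (rowᵢ·colᵢ)/N² = (364·195 + 153·218 + 339·443)/856² = 0.34734
κ = (pₒ − pₑ)/(1 − pₑ) = (0.67757 − 0.34734)/(1 − 0.34734) = 0.5060

0.5060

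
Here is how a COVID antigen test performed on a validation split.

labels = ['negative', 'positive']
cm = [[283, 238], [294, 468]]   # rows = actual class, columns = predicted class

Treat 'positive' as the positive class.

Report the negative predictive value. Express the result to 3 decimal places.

NPV = TN/(TN+FN) = 283/(283+294) = 0.490

0.490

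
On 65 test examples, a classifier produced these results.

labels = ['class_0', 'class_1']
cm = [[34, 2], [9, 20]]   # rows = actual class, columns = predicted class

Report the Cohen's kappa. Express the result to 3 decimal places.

Observed agreement pₒ = trace/N = 54/65 = 0.8308
Expected agreement pₑ = Σ (rowᵢ·colᵢ)/N² = (36·43 + 29·22)/65² = 0.5174
κ = (pₒ − pₑ)/(1 − pₑ) = (0.8308 − 0.5174)/(1 − 0.5174) = 0.649

0.649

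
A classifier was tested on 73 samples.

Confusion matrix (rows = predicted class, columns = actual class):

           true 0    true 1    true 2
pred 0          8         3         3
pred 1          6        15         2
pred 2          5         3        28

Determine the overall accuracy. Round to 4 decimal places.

0.6986

Accuracy = trace / total = (8+15+28=51) / 73 = 51/73 = 0.6986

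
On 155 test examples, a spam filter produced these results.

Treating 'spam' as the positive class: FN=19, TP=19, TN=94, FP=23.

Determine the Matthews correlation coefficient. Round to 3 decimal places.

0.294

MCC = (TP·TN − FP·FN) / √((TP+FP)(TP+FN)(TN+FP)(TN+FN))
Numerator = 19·94 − 23·19 = 1349
Denominator = √(42·38·117·113) = √21100716 = 4593.5516
MCC = 1349 / 4593.5516 = 0.294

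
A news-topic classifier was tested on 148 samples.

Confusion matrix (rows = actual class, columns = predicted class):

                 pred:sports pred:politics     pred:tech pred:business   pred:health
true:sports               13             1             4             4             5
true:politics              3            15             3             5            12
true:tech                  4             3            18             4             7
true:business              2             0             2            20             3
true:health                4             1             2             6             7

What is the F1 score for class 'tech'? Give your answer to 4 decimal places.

One-vs-rest for 'tech': TP = diagonal; FP = other classes predicted 'tech'; FN = 'tech' predicted as other.
F1 score = 2·TP/(2·TP+FP+FN).
tech: TP=18, FP=4+3+2+2=11, FN=4+3+4+7=18 → 36/65 = 0.55385

0.5538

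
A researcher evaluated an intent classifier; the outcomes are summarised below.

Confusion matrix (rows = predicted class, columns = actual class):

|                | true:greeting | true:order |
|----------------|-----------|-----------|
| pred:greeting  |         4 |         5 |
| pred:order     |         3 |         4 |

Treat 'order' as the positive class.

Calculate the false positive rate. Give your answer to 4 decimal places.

FPR = FP/(FP+TN) = 3/(3+4) = 0.4286

0.4286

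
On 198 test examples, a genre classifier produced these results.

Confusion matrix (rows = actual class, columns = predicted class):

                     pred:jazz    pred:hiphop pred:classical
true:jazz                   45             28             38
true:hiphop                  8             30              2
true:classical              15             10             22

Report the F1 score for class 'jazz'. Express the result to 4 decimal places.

0.5028

One-vs-rest for 'jazz': TP = diagonal; FP = other classes predicted 'jazz'; FN = 'jazz' predicted as other.
F1 score = 2·TP/(2·TP+FP+FN).
jazz: TP=45, FP=8+15=23, FN=28+38=66 → 90/179 = 0.50279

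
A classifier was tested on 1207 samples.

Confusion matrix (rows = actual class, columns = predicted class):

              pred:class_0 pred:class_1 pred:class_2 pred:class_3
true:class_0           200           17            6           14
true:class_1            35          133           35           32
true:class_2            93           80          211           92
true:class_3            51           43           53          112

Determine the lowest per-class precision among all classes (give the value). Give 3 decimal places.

Per-class precision (TP/(TP+FP)):
  class_0: TP=200, FP=35+93+51=179 → 200/379 = 0.5277
  class_1: TP=133, FP=17+80+43=140 → 133/273 = 0.4872
  class_2: TP=211, FP=6+35+53=94 → 211/305 = 0.6918
  class_3: TP=112, FP=14+32+92=138 → 112/250 = 0.4480
Lowest is class 'class_3' with precision = 0.448.

0.448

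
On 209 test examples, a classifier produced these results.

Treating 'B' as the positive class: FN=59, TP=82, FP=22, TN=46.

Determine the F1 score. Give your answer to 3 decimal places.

0.669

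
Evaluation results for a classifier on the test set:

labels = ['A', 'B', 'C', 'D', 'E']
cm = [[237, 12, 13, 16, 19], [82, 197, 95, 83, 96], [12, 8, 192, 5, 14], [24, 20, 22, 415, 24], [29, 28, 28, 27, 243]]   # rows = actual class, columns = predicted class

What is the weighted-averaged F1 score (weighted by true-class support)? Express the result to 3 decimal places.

Per-class F1 score (2·TP/(2·TP+FP+FN)):
  A: TP=237, FP=82+12+24+29=147, FN=12+13+16+19=60 → 474/681 = 0.6960
  B: TP=197, FP=12+8+20+28=68, FN=82+95+83+96=356 → 394/818 = 0.4817
  C: TP=192, FP=13+95+22+28=158, FN=12+8+5+14=39 → 384/581 = 0.6609
  D: TP=415, FP=16+83+5+27=131, FN=24+20+22+24=90 → 830/1051 = 0.7897
  E: TP=243, FP=19+96+14+24=153, FN=29+28+28+27=112 → 486/751 = 0.6471
Weighted-F1 score = Σ (supportᵢ/N)·F1 scoreᵢ with N=1941: (297/1941)·0.6960 + (553/1941)·0.4817 + (231/1941)·0.6609 + (505/1941)·0.7897 + (355/1941)·0.6471 = 0.646

0.646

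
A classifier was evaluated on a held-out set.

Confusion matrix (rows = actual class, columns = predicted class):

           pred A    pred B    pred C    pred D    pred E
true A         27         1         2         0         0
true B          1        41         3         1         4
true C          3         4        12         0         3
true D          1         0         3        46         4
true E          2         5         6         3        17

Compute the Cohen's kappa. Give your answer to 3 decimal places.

0.689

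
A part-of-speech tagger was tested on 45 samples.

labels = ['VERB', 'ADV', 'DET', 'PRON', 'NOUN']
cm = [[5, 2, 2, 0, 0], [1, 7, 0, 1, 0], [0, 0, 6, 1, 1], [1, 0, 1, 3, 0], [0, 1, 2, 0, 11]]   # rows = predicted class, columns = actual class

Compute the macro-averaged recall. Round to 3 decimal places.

Per-class recall (TP/(TP+FN)):
  VERB: TP=5, FN=1+0+1+0=2 → 5/7 = 0.7143
  ADV: TP=7, FN=2+0+0+1=3 → 7/10 = 0.7000
  DET: TP=6, FN=2+0+1+2=5 → 6/11 = 0.5455
  PRON: TP=3, FN=0+1+1+0=2 → 3/5 = 0.6000
  NOUN: TP=11, FN=0+0+1+0=1 → 11/12 = 0.9167
Macro-recall = mean = (0.7143 + 0.7000 + 0.5455 + 0.6000 + 0.9167) / 5 = 0.695

0.695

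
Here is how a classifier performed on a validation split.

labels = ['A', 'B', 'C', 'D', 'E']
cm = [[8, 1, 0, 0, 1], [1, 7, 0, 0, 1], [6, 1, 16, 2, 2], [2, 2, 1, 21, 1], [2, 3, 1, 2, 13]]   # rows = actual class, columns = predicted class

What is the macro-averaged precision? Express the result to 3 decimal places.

Per-class precision (TP/(TP+FP)):
  A: TP=8, FP=1+6+2+2=11 → 8/19 = 0.4211
  B: TP=7, FP=1+1+2+3=7 → 7/14 = 0.5000
  C: TP=16, FP=0+0+1+1=2 → 16/18 = 0.8889
  D: TP=21, FP=0+0+2+2=4 → 21/25 = 0.8400
  E: TP=13, FP=1+1+2+1=5 → 13/18 = 0.7222
Macro-precision = mean = (0.4211 + 0.5000 + 0.8889 + 0.8400 + 0.7222) / 5 = 0.674

0.674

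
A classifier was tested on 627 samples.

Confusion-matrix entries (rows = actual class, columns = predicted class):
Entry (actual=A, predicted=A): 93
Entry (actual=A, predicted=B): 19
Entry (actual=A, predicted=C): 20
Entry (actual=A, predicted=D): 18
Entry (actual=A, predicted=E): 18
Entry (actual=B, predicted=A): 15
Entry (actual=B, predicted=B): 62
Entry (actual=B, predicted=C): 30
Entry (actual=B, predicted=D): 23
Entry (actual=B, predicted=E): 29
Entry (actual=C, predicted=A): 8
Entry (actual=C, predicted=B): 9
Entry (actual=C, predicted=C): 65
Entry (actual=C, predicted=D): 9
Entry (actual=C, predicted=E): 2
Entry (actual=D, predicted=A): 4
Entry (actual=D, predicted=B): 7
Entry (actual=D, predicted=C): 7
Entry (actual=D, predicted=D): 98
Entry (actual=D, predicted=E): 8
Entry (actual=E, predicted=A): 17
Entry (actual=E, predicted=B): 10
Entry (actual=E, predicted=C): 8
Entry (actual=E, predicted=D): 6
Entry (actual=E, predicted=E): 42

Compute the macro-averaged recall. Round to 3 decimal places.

0.588

Per-class recall (TP/(TP+FN)):
  A: TP=93, FN=19+20+18+18=75 → 93/168 = 0.5536
  B: TP=62, FN=15+30+23+29=97 → 62/159 = 0.3899
  C: TP=65, FN=8+9+9+2=28 → 65/93 = 0.6989
  D: TP=98, FN=4+7+7+8=26 → 98/124 = 0.7903
  E: TP=42, FN=17+10+8+6=41 → 42/83 = 0.5060
Macro-recall = mean = (0.5536 + 0.3899 + 0.6989 + 0.7903 + 0.5060) / 5 = 0.588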